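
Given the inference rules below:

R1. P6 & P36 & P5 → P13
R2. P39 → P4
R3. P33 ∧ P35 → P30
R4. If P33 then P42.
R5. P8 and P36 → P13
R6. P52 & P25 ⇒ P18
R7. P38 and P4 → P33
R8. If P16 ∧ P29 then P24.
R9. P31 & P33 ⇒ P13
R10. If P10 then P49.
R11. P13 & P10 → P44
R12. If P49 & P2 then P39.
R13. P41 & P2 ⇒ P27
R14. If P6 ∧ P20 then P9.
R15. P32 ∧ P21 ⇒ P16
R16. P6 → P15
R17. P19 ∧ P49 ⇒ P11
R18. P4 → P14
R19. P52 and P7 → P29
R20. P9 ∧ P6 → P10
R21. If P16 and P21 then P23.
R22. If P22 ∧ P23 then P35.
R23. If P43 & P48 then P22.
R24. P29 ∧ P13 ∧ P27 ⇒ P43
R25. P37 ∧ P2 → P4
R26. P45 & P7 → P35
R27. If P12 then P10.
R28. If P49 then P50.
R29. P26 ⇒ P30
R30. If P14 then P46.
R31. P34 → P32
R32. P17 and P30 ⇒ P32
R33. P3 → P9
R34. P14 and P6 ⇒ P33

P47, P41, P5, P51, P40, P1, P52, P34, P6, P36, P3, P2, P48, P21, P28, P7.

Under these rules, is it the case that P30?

Yes

P13  (by R1: P6, P36, P5)
P27  (by R13: P41, P2)
P29  (by R19: P52, P7)
P43  (by R24: P29, P13, P27)
P32  (by R31: P34)
P9  (by R33: P3)
P16  (by R15: P32, P21)
P10  (by R20: P9, P6)
P23  (by R21: P16, P21)
P22  (by R23: P43, P48)
P49  (by R10: P10)
P39  (by R12: P49, P2)
P35  (by R22: P22, P23)
P4  (by R2: P39)
P14  (by R18: P4)
P33  (by R34: P14, P6)
P30  (by R3: P33, P35)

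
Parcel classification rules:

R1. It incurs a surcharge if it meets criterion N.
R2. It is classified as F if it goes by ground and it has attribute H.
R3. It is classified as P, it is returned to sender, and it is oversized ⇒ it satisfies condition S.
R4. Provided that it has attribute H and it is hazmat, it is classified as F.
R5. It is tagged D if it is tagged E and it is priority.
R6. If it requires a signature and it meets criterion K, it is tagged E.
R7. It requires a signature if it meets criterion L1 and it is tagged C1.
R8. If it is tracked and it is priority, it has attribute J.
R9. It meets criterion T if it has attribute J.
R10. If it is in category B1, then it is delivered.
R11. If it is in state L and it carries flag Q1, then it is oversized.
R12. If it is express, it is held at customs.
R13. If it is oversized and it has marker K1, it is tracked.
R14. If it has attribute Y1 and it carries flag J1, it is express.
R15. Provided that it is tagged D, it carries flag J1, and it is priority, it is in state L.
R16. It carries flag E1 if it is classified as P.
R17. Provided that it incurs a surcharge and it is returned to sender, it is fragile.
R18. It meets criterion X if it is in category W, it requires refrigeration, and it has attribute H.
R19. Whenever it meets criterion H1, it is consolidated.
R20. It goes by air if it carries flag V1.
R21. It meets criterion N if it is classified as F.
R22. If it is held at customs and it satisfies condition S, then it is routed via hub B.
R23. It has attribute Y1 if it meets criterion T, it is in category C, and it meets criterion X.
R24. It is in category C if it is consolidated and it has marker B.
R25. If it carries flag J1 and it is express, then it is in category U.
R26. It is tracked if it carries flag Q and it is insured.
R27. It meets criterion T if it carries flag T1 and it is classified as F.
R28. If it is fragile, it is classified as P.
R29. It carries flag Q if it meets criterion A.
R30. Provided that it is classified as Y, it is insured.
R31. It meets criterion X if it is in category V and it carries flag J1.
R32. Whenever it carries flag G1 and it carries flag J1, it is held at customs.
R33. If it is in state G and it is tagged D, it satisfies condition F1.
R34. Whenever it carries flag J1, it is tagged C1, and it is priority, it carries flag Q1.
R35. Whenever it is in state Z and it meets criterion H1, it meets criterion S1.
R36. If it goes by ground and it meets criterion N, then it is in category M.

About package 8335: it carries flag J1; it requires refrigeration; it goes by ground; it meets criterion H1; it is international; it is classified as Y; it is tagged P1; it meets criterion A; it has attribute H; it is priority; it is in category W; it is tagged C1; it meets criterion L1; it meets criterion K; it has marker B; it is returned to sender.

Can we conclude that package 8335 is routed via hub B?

By R2 (it goes by ground, it has attribute H): it is classified as F.
By R7 (it meets criterion L1, it is tagged C1): it requires a signature.
By R18 (it is in category W, it requires refrigeration, it has attribute H): it meets criterion X.
By R19 (it meets criterion H1): it is consolidated.
By R21 (it is classified as F): it meets criterion N.
By R24 (it is consolidated, it has marker B): it is in category C.
By R29 (it meets criterion A): it carries flag Q.
By R30 (it is classified as Y): it is insured.
By R34 (it carries flag J1, it is tagged C1, it is priority): it carries flag Q1.
By R1 (it meets criterion N): it incurs a surcharge.
By R6 (it requires a signature, it meets criterion K): it is tagged E.
By R17 (it incurs a surcharge, it is returned to sender): it is fragile.
By R26 (it carries flag Q, it is insured): it is tracked.
By R28 (it is fragile): it is classified as P.
By R5 (it is tagged E, it is priority): it is tagged D.
By R8 (it is tracked, it is priority): it has attribute J.
By R9 (it has attribute J): it meets criterion T.
By R15 (it is tagged D, it carries flag J1, it is priority): it is in state L.
By R23 (it meets criterion T, it is in category C, it meets criterion X): it has attribute Y1.
By R11 (it is in state L, it carries flag Q1): it is oversized.
By R14 (it has attribute Y1, it carries flag J1): it is express.
By R3 (it is classified as P, it is returned to sender, it is oversized): it satisfies condition S.
By R12 (it is express): it is held at customs.
By R22 (it is held at customs, it satisfies condition S): it is routed via hub B.

Yes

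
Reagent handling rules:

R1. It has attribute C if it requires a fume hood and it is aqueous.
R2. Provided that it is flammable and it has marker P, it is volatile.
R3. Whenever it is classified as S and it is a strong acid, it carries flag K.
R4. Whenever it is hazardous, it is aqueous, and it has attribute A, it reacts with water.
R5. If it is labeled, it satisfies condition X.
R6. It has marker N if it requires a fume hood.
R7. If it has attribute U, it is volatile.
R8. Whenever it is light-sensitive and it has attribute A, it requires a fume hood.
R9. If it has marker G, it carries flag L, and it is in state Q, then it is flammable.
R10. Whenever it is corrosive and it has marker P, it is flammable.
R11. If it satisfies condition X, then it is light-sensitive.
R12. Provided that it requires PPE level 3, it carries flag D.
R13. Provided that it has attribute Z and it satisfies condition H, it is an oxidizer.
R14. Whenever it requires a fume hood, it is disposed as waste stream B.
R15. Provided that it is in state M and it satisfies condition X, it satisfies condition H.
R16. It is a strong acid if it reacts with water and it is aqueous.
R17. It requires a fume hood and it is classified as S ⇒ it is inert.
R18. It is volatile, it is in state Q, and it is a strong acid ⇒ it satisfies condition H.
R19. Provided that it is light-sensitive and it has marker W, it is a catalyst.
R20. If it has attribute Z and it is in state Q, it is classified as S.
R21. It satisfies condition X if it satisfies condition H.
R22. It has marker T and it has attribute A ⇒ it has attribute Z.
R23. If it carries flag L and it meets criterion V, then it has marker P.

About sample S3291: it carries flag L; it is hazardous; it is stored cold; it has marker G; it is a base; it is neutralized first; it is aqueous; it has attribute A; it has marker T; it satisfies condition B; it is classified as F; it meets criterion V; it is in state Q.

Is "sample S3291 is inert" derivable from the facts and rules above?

Yes

By R4 (it is hazardous, it is aqueous, it has attribute A): it reacts with water.
By R9 (it has marker G, it carries flag L, it is in state Q): it is flammable.
By R16 (it reacts with water, it is aqueous): it is a strong acid.
By R22 (it has marker T, it has attribute A): it has attribute Z.
By R23 (it carries flag L, it meets criterion V): it has marker P.
By R2 (it is flammable, it has marker P): it is volatile.
By R18 (it is volatile, it is in state Q, it is a strong acid): it satisfies condition H.
By R20 (it has attribute Z, it is in state Q): it is classified as S.
By R21 (it satisfies condition H): it satisfies condition X.
By R11 (it satisfies condition X): it is light-sensitive.
By R8 (it is light-sensitive, it has attribute A): it requires a fume hood.
By R17 (it requires a fume hood, it is classified as S): it is inert.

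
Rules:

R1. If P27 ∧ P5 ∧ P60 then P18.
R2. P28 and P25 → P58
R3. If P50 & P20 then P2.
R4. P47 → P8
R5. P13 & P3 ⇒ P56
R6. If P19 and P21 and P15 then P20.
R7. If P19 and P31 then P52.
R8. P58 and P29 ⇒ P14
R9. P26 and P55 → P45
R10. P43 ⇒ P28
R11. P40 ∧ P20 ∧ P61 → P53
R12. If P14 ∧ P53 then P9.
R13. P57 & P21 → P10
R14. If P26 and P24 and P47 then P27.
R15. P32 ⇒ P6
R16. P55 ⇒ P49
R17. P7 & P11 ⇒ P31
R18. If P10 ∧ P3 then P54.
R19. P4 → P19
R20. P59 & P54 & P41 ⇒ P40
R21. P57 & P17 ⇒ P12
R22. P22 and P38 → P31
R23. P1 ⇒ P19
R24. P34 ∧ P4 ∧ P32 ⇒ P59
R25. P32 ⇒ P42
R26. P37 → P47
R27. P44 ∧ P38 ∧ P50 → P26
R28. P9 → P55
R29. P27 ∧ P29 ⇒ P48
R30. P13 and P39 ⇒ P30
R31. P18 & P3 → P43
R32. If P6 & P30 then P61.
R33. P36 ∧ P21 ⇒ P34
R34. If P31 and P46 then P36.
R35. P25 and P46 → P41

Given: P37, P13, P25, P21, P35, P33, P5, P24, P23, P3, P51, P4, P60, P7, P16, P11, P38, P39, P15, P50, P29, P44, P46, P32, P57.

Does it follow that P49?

P10  (by R13: P57, P21)
P6  (by R15: P32)
P31  (by R17: P7, P11)
P54  (by R18: P10, P3)
P19  (by R19: P4)
P47  (by R26: P37)
P26  (by R27: P44, P38, P50)
P30  (by R30: P13, P39)
P61  (by R32: P6, P30)
P36  (by R34: P31, P46)
P41  (by R35: P25, P46)
P20  (by R6: P19, P21, P15)
P27  (by R14: P26, P24, P47)
P34  (by R33: P36, P21)
P18  (by R1: P27, P5, P60)
P59  (by R24: P34, P4, P32)
P43  (by R31: P18, P3)
P28  (by R10: P43)
P40  (by R20: P59, P54, P41)
P58  (by R2: P28, P25)
P14  (by R8: P58, P29)
P53  (by R11: P40, P20, P61)
P9  (by R12: P14, P53)
P55  (by R28: P9)
P49  (by R16: P55)

Yes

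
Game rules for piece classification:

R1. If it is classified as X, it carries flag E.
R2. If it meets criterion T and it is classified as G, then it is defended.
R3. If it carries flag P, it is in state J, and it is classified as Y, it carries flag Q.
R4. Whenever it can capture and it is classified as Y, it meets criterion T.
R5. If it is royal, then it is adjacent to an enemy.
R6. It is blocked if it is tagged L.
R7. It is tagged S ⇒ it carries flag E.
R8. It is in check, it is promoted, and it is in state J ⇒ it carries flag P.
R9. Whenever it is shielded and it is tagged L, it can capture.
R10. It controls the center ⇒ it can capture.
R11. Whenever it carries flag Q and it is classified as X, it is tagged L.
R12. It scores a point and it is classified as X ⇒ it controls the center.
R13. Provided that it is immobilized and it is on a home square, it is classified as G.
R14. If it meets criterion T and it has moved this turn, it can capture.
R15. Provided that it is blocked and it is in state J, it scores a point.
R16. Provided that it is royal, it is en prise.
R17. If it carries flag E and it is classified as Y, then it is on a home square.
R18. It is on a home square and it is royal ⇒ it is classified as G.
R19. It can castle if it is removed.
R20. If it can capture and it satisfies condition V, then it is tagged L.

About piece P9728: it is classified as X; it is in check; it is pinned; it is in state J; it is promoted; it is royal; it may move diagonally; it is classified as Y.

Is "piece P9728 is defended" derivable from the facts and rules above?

By R1 (it is classified as X): it carries flag E.
By R8 (it is in check, it is promoted, it is in state J): it carries flag P.
By R17 (it carries flag E, it is classified as Y): it is on a home square.
By R18 (it is on a home square, it is royal): it is classified as G.
By R3 (it carries flag P, it is in state J, it is classified as Y): it carries flag Q.
By R11 (it carries flag Q, it is classified as X): it is tagged L.
By R6 (it is tagged L): it is blocked.
By R15 (it is blocked, it is in state J): it scores a point.
By R12 (it scores a point, it is classified as X): it controls the center.
By R10 (it controls the center): it can capture.
By R4 (it can capture, it is classified as Y): it meets criterion T.
By R2 (it meets criterion T, it is classified as G): it is defended.

Yes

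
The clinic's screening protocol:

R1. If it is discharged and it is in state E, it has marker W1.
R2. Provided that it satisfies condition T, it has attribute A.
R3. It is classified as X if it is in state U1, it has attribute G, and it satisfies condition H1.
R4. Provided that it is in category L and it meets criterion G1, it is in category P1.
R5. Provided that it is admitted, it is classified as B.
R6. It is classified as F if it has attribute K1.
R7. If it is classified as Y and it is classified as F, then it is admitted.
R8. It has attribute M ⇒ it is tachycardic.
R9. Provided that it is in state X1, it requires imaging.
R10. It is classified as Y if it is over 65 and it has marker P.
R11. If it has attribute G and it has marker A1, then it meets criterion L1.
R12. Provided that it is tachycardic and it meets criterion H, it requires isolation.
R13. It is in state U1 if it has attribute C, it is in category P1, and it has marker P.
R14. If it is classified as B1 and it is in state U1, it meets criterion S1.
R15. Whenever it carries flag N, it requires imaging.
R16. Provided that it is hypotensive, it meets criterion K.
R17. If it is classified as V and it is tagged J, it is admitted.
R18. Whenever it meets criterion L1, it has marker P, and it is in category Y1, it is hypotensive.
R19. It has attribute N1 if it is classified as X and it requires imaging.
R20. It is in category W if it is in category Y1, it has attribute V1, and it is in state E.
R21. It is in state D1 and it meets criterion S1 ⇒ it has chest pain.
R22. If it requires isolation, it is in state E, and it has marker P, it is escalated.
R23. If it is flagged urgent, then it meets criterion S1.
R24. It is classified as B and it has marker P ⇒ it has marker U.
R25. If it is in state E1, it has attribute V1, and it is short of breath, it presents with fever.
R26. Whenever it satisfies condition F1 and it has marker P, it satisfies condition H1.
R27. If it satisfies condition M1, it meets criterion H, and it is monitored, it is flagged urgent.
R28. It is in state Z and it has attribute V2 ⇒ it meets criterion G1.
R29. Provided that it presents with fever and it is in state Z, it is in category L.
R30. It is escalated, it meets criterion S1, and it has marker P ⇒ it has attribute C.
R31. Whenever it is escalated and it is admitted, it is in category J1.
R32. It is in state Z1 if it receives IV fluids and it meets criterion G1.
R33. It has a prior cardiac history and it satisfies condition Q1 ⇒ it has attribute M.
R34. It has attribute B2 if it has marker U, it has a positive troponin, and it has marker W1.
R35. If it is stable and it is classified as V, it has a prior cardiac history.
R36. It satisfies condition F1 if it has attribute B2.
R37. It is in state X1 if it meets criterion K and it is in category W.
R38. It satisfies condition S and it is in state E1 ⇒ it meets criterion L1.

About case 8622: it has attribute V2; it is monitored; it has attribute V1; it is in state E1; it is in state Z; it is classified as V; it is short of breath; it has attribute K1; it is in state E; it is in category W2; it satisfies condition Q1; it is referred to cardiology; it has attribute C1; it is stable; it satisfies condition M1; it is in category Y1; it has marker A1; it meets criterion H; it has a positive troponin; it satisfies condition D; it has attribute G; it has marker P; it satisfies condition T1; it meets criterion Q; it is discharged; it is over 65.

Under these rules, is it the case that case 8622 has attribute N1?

By R1 (it is discharged, it is in state E): it has marker W1.
By R6 (it has attribute K1): it is classified as F.
By R10 (it is over 65, it has marker P): it is classified as Y.
By R11 (it has attribute G, it has marker A1): it meets criterion L1.
By R18 (it meets criterion L1, it has marker P, it is in category Y1): it is hypotensive.
By R20 (it is in category Y1, it has attribute V1, it is in state E): it is in category W.
By R25 (it is in state E1, it has attribute V1, it is short of breath): it presents with fever.
By R27 (it satisfies condition M1, it meets criterion H, it is monitored): it is flagged urgent.
By R28 (it is in state Z, it has attribute V2): it meets criterion G1.
By R29 (it presents with fever, it is in state Z): it is in category L.
By R35 (it is stable, it is classified as V): it has a prior cardiac history.
By R4 (it is in category L, it meets criterion G1): it is in category P1.
By R7 (it is classified as Y, it is classified as F): it is admitted.
By R16 (it is hypotensive): it meets criterion K.
By R23 (it is flagged urgent): it meets criterion S1.
By R33 (it has a prior cardiac history, it satisfies condition Q1): it has attribute M.
By R37 (it meets criterion K, it is in category W): it is in state X1.
By R5 (it is admitted): it is classified as B.
By R8 (it has attribute M): it is tachycardic.
By R9 (it is in state X1): it requires imaging.
By R12 (it is tachycardic, it meets criterion H): it requires isolation.
By R22 (it requires isolation, it is in state E, it has marker P): it is escalated.
By R24 (it is classified as B, it has marker P): it has marker U.
By R30 (it is escalated, it meets criterion S1, it has marker P): it has attribute C.
By R34 (it has marker U, it has a positive troponin, it has marker W1): it has attribute B2.
By R36 (it has attribute B2): it satisfies condition F1.
By R13 (it has attribute C, it is in category P1, it has marker P): it is in state U1.
By R26 (it satisfies condition F1, it has marker P): it satisfies condition H1.
By R3 (it is in state U1, it has attribute G, it satisfies condition H1): it is classified as X.
By R19 (it is classified as X, it requires imaging): it has attribute N1.

Yes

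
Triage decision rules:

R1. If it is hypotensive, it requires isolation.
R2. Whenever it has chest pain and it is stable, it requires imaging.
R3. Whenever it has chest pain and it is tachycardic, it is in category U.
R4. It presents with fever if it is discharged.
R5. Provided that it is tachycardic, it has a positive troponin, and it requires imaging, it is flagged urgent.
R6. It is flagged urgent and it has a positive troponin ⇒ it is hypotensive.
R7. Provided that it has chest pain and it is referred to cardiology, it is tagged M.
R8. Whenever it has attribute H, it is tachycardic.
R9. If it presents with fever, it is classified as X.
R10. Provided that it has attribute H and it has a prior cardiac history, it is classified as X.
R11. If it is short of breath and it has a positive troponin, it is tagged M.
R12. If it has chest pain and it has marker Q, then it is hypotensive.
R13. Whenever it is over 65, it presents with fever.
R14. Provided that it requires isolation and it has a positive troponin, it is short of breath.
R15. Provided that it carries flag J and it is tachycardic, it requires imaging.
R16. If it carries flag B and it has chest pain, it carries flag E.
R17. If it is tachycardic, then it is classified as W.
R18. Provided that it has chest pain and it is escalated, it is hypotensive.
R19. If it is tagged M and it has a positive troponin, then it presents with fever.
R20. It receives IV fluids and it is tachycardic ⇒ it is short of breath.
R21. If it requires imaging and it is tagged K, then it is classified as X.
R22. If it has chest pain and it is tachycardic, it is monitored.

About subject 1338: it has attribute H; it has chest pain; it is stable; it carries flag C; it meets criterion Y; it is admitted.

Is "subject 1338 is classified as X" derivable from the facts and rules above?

No

Forward chaining from the given facts derives: requires imaging, is tachycardic, is classified as W, is monitored, is in category U.
Rules concluding "it is classified as X": R9 needs "it presents with fever"; R10 needs "it has a prior cardiac history"; R21 needs "it is tagged K" — none of these are established.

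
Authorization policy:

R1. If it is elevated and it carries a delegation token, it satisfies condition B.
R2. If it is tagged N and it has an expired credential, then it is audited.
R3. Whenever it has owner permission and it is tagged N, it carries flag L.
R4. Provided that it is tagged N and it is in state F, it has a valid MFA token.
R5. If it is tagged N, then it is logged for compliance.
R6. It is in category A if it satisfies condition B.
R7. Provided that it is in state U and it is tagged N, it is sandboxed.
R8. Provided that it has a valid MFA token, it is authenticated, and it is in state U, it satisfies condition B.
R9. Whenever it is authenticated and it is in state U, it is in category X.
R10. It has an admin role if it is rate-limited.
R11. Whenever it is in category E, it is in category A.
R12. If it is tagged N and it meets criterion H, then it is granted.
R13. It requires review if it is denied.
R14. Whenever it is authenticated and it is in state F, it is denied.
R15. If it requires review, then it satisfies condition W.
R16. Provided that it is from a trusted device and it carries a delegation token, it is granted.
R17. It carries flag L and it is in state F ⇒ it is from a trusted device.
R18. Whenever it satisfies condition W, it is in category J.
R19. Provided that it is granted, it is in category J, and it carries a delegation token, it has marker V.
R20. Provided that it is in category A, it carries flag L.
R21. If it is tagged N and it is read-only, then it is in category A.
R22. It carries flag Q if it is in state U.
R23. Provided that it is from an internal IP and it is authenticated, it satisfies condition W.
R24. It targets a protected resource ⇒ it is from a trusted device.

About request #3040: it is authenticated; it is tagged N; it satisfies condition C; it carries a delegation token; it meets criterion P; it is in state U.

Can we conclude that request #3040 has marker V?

Forward chaining from the given facts derives: is logged for compliance, is sandboxed, is in category X, carries flag Q.
The only rule concluding "it has marker V" is R19, which needs "it is granted"; that is never established.

No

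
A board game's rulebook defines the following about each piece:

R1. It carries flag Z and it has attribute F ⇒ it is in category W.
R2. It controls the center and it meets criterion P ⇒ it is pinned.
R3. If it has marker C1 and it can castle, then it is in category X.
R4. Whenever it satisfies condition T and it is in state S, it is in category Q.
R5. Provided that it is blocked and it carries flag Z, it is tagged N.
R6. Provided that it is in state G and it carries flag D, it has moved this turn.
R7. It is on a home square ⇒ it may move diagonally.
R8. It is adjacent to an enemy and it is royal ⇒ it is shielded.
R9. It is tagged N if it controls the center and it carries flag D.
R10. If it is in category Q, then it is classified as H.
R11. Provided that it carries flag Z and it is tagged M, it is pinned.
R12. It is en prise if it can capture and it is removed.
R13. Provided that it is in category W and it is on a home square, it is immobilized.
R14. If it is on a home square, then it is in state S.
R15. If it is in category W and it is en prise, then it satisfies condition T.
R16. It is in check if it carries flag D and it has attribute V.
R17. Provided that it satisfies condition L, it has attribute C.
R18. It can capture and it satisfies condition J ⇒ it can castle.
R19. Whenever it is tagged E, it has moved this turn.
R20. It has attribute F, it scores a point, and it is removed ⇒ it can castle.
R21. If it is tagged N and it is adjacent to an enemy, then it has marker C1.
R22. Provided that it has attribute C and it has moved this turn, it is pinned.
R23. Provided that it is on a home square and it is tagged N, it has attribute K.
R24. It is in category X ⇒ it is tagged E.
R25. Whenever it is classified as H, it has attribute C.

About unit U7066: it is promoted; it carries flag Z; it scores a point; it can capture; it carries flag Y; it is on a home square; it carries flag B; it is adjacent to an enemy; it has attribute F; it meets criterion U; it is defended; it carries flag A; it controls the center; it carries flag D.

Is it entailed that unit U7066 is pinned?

No

Forward chaining from the given facts derives: is in category W, may move diagonally, is tagged N, is immobilized, is in state S, has marker C1, has attribute K.
Rules concluding "it is pinned": R2 needs "it meets criterion P"; R11 needs "it is tagged M"; R22 needs "it has attribute C" — none of these are established.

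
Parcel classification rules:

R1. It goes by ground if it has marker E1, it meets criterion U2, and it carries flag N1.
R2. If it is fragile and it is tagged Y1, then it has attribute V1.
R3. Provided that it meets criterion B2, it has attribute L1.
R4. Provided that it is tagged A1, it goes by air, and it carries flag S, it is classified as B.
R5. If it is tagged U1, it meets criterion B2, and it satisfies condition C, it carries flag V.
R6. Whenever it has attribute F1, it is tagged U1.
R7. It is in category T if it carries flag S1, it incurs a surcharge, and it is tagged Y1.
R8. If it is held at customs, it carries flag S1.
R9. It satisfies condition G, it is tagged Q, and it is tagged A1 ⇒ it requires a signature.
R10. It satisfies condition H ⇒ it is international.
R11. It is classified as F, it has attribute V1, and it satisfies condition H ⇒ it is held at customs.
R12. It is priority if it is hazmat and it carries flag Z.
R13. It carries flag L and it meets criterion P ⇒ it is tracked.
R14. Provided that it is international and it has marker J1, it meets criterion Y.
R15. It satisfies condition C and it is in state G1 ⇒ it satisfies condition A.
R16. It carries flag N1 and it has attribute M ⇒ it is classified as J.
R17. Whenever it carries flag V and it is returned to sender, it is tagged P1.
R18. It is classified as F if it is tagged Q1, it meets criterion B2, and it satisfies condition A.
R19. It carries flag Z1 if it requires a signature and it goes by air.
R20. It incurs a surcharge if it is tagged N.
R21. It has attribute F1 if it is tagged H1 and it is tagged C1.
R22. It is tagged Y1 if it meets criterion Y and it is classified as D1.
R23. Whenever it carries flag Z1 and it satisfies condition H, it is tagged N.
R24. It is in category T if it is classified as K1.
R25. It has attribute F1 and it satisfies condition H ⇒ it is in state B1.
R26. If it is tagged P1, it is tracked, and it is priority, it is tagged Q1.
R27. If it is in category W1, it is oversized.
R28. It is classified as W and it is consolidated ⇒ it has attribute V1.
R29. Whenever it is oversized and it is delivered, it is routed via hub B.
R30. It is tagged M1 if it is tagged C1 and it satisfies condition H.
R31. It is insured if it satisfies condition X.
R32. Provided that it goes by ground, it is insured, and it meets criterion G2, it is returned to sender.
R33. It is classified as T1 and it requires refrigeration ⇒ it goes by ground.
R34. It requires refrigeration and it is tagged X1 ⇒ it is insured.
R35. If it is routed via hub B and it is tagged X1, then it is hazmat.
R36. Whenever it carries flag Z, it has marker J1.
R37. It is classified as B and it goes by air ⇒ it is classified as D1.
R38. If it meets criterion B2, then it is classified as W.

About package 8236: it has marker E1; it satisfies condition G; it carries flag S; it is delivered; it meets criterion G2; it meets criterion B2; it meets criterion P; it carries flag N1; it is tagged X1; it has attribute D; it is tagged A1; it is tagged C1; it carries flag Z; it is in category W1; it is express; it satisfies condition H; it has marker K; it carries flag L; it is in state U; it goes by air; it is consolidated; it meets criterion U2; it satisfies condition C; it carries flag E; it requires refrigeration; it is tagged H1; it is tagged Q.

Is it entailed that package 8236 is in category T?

No

Forward chaining from the given facts derives: goes by ground, has attribute L1, is classified as B, requires a signature, is international, is tracked, carries flag Z1, has attribute F1, is tagged N, is in state B1, is oversized, is routed via hub B, is tagged M1, is insured, is hazmat, has marker J1, is classified as D1, is classified as W, is tagged U1, is priority, meets criterion Y, incurs a surcharge, is tagged Y1, has attribute V1, is returned to sender, carries flag V, is tagged P1, is tagged Q1.
Rules concluding "it is in category T": R7 needs "it carries flag S1"; R24 needs "it is classified as K1" — none of these are established.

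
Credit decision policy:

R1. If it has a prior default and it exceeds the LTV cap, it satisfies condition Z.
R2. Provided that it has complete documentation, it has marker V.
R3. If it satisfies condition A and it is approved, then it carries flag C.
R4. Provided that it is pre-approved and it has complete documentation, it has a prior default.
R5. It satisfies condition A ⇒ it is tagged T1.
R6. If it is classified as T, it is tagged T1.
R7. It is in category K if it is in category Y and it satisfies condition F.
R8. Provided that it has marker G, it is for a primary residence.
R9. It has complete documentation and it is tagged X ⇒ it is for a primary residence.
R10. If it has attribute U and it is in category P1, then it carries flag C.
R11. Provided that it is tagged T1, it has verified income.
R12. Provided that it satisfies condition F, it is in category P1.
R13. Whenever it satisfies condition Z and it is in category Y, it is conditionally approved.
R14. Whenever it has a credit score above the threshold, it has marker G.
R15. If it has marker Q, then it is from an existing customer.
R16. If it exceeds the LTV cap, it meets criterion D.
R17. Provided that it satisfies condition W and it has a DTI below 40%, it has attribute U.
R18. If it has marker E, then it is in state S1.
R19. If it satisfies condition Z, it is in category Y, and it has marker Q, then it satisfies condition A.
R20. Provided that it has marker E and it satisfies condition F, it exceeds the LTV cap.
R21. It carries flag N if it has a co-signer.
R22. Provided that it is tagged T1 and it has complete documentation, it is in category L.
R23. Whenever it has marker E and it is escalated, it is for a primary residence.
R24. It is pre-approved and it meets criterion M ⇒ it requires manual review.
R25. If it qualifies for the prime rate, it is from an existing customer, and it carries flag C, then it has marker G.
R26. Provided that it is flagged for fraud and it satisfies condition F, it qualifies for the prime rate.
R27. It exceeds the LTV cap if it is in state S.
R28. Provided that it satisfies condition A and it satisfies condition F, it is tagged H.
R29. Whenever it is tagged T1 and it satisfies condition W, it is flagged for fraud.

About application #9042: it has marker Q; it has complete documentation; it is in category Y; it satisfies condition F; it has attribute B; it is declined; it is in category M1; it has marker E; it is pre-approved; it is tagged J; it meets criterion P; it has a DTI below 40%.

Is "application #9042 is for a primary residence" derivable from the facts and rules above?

Forward chaining from the given facts derives: has marker V, has a prior default, is in category K, is in category P1, is from an existing customer, is in state S1, exceeds the LTV cap, satisfies condition Z, is conditionally approved, meets criterion D, satisfies condition A, is tagged H, is tagged T1, has verified income, is in category L.
Rules concluding "it is for a primary residence": R8 needs "it has marker G"; R9 needs "it is tagged X"; R23 needs "it is escalated" — none of these are established.

No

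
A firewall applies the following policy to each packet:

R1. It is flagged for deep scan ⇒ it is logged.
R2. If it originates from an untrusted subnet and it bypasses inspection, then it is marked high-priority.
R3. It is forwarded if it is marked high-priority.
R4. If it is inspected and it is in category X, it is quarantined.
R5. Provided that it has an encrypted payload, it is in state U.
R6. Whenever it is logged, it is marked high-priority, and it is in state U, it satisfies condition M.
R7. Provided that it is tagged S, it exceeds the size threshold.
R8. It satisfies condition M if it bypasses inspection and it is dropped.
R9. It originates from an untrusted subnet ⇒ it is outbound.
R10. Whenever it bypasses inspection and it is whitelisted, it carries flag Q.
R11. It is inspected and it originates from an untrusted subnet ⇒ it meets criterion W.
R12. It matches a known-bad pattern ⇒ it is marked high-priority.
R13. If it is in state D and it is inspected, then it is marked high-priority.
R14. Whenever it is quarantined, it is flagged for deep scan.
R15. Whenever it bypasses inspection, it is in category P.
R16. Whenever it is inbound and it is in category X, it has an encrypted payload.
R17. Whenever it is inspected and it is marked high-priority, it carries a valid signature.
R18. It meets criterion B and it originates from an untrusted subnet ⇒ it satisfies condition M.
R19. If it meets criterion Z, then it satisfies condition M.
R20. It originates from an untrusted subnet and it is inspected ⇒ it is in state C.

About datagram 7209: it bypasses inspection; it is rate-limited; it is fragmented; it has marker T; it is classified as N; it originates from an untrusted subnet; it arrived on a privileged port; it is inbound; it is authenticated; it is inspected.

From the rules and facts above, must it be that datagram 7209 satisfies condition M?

Forward chaining from the given facts derives: is marked high-priority, is forwarded, is outbound, meets criterion W, is in category P, carries a valid signature, is in state C.
Rules concluding "it satisfies condition M": R6 needs "it is logged"; R8 needs "it is dropped"; R18 needs "it meets criterion B"; R19 needs "it meets criterion Z" — none of these are established.

No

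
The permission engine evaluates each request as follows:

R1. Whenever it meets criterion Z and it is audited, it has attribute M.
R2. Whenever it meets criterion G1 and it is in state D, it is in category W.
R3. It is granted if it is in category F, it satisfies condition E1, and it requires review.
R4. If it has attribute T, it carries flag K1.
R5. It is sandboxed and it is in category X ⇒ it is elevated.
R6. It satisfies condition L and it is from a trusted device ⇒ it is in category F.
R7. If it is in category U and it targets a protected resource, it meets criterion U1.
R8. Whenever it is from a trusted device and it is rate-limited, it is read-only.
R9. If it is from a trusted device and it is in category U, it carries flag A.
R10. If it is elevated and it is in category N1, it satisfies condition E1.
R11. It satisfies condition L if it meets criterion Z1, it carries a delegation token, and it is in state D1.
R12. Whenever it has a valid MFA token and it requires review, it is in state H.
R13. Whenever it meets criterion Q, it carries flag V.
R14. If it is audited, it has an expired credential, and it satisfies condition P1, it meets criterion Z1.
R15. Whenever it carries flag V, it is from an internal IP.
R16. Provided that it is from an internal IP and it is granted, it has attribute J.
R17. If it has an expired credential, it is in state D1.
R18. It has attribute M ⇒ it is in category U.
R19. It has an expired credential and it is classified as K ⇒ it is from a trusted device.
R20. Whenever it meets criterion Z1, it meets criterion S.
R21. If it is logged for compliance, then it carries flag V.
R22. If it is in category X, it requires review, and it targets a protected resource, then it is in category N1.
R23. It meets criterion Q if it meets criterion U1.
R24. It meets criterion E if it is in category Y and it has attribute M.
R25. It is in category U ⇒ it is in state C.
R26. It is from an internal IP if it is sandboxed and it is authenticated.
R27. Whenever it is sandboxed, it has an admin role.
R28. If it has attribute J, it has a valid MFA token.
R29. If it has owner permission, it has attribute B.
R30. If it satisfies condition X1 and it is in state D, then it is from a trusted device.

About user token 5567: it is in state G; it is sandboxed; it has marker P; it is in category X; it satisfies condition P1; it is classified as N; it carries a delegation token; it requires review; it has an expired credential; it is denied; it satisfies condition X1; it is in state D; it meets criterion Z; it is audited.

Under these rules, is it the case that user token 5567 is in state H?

Forward chaining from the given facts derives: has attribute M, is elevated, meets criterion Z1, is in state D1, is in category U, meets criterion S, is in state C, has an admin role, is from a trusted device, carries flag A, satisfies condition L, is in category F.
The only rule concluding "it is in state H" is R12, which needs "it has a valid MFA token"; that is never established.

No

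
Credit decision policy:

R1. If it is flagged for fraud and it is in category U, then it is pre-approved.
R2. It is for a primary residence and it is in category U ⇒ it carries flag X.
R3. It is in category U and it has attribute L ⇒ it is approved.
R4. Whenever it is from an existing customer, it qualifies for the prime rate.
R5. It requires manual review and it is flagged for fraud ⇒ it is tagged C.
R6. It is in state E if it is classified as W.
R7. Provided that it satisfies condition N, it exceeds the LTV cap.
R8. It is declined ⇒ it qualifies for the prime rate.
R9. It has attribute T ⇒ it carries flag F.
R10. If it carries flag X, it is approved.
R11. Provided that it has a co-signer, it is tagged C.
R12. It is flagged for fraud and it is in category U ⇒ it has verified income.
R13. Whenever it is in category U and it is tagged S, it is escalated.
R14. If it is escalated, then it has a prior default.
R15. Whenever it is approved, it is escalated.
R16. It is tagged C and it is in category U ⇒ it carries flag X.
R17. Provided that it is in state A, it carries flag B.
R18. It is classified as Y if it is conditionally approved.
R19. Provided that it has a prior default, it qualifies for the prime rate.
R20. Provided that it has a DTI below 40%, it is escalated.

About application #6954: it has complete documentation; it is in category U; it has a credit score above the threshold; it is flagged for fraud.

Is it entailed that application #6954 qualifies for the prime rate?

No

Forward chaining from the given facts derives: is pre-approved, has verified income.
Rules concluding "it qualifies for the prime rate": R4 needs "it is from an existing customer"; R8 needs "it is declined"; R19 needs "it has a prior default" — none of these are established.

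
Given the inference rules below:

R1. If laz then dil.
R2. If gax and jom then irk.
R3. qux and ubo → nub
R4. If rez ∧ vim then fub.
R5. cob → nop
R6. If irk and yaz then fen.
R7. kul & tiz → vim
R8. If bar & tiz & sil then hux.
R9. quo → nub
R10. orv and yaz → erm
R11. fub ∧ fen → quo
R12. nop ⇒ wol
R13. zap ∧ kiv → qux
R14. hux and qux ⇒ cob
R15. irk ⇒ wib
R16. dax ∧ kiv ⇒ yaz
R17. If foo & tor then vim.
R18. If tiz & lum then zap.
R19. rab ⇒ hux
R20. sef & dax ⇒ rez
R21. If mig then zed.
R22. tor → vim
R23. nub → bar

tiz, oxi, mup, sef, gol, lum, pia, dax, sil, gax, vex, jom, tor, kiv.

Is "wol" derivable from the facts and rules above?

Yes

irk  (by R2: gax, jom)
yaz  (by R16: dax, kiv)
zap  (by R18: tiz, lum)
rez  (by R20: sef, dax)
vim  (by R22: tor)
fub  (by R4: rez, vim)
fen  (by R6: irk, yaz)
quo  (by R11: fub, fen)
qux  (by R13: zap, kiv)
nub  (by R9: quo)
bar  (by R23: nub)
hux  (by R8: bar, tiz, sil)
cob  (by R14: hux, qux)
nop  (by R5: cob)
wol  (by R12: nop)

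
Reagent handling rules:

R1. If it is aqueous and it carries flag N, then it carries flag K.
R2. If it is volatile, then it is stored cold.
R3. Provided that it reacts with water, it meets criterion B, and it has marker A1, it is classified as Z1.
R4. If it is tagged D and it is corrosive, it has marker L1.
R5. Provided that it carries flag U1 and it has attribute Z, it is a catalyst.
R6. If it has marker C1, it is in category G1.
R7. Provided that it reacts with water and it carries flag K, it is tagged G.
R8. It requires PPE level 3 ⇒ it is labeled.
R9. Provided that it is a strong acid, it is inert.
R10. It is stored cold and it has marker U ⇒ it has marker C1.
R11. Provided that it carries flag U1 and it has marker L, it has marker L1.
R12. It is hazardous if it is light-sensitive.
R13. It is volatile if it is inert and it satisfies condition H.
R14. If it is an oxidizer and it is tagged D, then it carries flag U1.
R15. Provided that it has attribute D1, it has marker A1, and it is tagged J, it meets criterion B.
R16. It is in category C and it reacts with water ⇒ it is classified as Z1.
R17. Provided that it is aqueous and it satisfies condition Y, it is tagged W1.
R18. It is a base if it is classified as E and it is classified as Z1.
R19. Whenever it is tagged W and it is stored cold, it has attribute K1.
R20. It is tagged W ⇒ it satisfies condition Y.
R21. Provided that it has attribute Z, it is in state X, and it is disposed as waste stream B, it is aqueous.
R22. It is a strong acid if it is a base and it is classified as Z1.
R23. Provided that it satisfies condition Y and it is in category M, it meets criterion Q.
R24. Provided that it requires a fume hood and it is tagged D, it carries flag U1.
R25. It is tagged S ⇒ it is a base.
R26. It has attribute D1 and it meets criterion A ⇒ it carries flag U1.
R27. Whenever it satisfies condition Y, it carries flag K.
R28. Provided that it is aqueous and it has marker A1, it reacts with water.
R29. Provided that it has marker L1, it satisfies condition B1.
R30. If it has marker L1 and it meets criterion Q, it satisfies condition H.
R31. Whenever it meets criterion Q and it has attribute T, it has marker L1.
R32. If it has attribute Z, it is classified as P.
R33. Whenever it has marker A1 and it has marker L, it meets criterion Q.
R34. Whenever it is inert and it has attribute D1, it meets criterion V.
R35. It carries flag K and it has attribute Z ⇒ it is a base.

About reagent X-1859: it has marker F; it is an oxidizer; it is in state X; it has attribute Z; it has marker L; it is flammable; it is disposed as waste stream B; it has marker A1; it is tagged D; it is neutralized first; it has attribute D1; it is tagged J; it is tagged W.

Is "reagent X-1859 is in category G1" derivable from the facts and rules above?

Forward chaining from the given facts derives: carries flag U1, meets criterion B, satisfies condition Y, is aqueous, carries flag K, reacts with water, is classified as P, meets criterion Q, is a base, is classified as Z1, is a catalyst, is tagged G, has marker L1, is tagged W1, is a strong acid, satisfies condition B1, satisfies condition H, is inert, is volatile, meets criterion V, is stored cold, has attribute K1.
The only rule concluding "it is in category G1" is R6, which needs "it has marker C1"; that is never established.

No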